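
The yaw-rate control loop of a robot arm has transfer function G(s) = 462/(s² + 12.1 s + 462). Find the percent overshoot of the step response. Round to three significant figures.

%OS ≈ 39.8%

Comparing the denominator to s² + 2ζω_n s + ω_n²: ω_n = √462 = 21.5 rad/s, and 2ζω_n = 12.1 so ζ = 12.1/(2·21.5) = 0.281.
%OS = 100·exp(−πζ/√(1−ζ²)) = 39.8%.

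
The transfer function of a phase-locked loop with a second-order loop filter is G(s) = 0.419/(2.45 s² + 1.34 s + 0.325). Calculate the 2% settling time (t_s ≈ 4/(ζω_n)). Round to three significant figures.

Dividing through by 2.45: denominator becomes s² + 0.5469 s + 0.1327.
So ω_n = √0.1327 = 0.364 rad/s and ζ = 0.5469/(2·0.364) = 0.751.
t_s ≈ 4/(ζω_n) = 14.6 s.

t_s ≈ 14.6 s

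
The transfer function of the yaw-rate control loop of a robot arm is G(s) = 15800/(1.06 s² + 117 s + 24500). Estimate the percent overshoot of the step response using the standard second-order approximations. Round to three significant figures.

%OS ≈ 29.4%

Dividing through by 1.06: denominator becomes s² + 110.4 s + 23110.
So ω_n = √23110 = 152 rad/s and ζ = 110.4/(2·152) = 0.363.
%OS = 100·exp(−πζ/√(1−ζ²)) = 29.4%.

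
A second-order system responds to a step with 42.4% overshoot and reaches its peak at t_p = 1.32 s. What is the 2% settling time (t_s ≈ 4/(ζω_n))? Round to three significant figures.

t_s ≈ 6.15 s

The overshoot fixes ζ = −ln(OS)/√(π²+ln²(OS)) = 0.263.
t_p = π/ω_d ⇒ ω_d = 2.38 rad/s; then ω_n = ω_d/√(1−ζ²) = 2.47 rad/s.
t_s ≈ 4/(ζω_n) = 4/(0.263·2.47) = 6.15 s.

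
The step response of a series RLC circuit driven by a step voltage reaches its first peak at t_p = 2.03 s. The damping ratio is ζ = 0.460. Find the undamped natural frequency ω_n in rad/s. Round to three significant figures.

Peak time t_p = π/ω_d, so ω_d = π/t_p = π/2.03 = 1.55 rad/s.
ω_n = ω_d/√(1−ζ²) = 1.55/√0.788 = 1.74 rad/s.

ω_n ≈ 1.74 rad/s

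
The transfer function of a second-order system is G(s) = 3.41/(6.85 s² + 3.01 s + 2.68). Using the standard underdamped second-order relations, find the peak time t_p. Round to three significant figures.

Dividing through by 6.85: denominator becomes s² + 0.4394 s + 0.3912.
So ω_n = √0.3912 = 0.625 rad/s and ζ = 0.4394/(2·0.625) = 0.351.
ω_d = ω_n√(1−ζ²) = 0.586 rad/s. t_p = π/ω_d = 5.36 s.

t_p ≈ 5.36 s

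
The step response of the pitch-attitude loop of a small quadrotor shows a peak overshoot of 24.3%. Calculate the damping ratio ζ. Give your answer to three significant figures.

Inverting the overshoot relation: ζ = |ln 0.243|/√(π² + ln²0.243) = 0.411.

ζ ≈ 0.411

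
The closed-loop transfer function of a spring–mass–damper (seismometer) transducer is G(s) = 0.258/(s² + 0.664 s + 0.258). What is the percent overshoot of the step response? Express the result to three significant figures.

%OS ≈ 6.63%

Matching coefficients with s² + 2ζω_n s + ω_n² gives ω_n² = 0.258 ⇒ ω_n = 0.508 rad/s, and ζ = 0.664/(2ω_n) = 0.654.
Overshoot: exp(−π·0.654/√(1−0.654²)) = 0.0663, i.e. 6.63%.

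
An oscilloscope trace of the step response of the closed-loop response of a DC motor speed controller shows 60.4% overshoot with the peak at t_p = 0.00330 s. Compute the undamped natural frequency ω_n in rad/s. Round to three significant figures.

From the overshoot, ζ = −ln(OS)/√(π²+ln²(OS)) = 0.158.
t_p = π/ω_d ⇒ ω_d = 952 rad/s; then ω_n = ω_d/√(1−ζ²) = 964 rad/s.

ω_n ≈ 964 rad/s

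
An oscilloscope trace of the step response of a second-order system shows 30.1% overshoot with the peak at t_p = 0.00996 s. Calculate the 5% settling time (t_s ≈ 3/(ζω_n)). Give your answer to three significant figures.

ζ from %OS: ζ = |ln 0.301|/√(π²+ln²0.301) = 0.357.
From t_p = π/ω_d, ω_d = π/0.00996 = 315 rad/s, so ω_n = ω_d/√(1−ζ²) = 338 rad/s.
t_s ≈ 3/(ζω_n) = 3/(0.357·338) = 0.0249 s.

t_s ≈ 0.0249 s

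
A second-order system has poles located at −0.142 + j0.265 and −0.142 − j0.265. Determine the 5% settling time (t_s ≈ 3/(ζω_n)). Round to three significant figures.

For poles at −σ ± jω_d, ζω_n = σ = 0.142, so t_s ≈ 3/σ = 21.1 s.

t_s ≈ 21.1 s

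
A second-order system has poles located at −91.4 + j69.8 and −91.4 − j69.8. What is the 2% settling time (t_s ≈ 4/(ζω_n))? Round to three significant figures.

For poles at −σ ± jω_d, ζω_n = σ = 91.4, so t_s ≈ 4/σ = 0.0438 s.

t_s ≈ 0.0438 s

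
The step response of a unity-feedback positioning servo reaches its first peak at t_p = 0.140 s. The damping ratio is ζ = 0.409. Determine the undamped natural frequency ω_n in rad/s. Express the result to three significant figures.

ω_n ≈ 24.6 rad/s

Peak time t_p = π/ω_d, so ω_d = π/t_p = π/0.140 = 22.4 rad/s.
ω_n = ω_d/√(1−ζ²) = 22.4/√0.833 = 24.6 rad/s.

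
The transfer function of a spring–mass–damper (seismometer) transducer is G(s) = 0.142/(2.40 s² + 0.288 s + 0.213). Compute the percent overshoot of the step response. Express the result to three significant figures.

Dividing through by 2.40: denominator becomes s² + 0.1200 s + 0.08875.
So ω_n = √0.08875 = 0.298 rad/s and ζ = 0.1200/(2·0.298) = 0.201.
%OS = 100·exp(−πζ/√(1−ζ²)) = 52.4%.

%OS ≈ 52.4%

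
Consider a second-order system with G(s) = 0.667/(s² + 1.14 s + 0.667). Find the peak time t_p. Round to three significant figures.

Comparing the denominator to s² + 2ζω_n s + ω_n²: ω_n = √0.667 = 0.817 rad/s, and 2ζω_n = 1.14 so ζ = 1.14/(2·0.817) = 0.698.
The damped frequency ω_d = ω_n√(1−ζ²) = 0.585 rad/s. Then t_p = π/ω_d = 5.37 s.

t_p ≈ 5.37 s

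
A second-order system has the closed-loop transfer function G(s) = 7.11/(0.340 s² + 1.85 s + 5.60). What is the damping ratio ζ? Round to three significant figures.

Dividing through by 0.340: denominator becomes s² + 5.441 s + 16.47.
So ω_n = √16.47 = 4.06 rad/s and ζ = 5.441/(2·4.06) = 0.670.

ζ ≈ 0.670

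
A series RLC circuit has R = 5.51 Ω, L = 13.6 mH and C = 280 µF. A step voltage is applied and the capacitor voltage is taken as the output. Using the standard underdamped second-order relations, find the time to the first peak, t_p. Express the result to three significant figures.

For a series RLC circuit (capacitor voltage as output), ω_n = 1/√(LC) = 1/√(13.6 mH · 280 µF) = 512 rad/s.
ζ = (R/2)·√(C/L) = (5.51/2)·√(280 µF/13.6 mH) = 0.395.
ω_d = 512·√(1 − 0.395²) = 471 rad/s. t_p = π/ω_d = 0.00667 s.

t_p ≈ 0.00667 s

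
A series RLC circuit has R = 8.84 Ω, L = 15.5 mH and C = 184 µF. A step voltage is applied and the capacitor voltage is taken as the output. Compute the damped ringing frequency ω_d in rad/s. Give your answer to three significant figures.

For a series RLC circuit (capacitor voltage as output), ω_n = 1/√(LC) = 1/√(15.5 mH · 184 µF) = 592 rad/s.
ζ = (R/2)·√(C/L) = (8.84/2)·√(184 µF/15.5 mH) = 0.482.
The damped frequency ω_d = ω_n√(1−ζ²) = 519 rad/s.

ω_d ≈ 519 rad/s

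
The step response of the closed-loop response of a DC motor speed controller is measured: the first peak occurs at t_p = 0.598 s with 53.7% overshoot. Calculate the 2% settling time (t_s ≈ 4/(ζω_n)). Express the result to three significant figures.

From the overshoot, ζ = −ln(OS)/√(π²+ln²(OS)) = 0.194.
From t_p = π/ω_d, ω_d = π/0.598 = 5.25 rad/s, so ω_n = ω_d/√(1−ζ²) = 5.36 rad/s.
t_s ≈ 4/(ζω_n) = 4/(0.194·5.36) = 3.85 s.

t_s ≈ 3.85 s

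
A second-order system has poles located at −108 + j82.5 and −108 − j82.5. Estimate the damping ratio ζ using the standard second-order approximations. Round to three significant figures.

ζ ≈ 0.795

With σ = 108, ω_d = 82.5: ω_n = √(σ²+ω_d²) = 136 rad/s, ζ = σ/ω_n = 0.795.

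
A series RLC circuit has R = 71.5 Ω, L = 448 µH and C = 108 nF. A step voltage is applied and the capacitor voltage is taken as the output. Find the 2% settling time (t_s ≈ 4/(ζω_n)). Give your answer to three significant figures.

For a series RLC circuit (capacitor voltage as output), ω_n = 1/√(LC) = 1/√(448 µH · 108 nF) = 144000 rad/s.
ζ = (R/2)·√(C/L) = (71.5/2)·√(108 nF/448 µH) = 0.555.
t_s ≈ 4/(ζω_n) = 0.0000501 s.

t_s ≈ 0.0000501 s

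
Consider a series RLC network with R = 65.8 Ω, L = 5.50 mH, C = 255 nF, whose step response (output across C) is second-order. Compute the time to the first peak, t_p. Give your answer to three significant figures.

t_p ≈ 0.000121 s

For a series RLC circuit (capacitor voltage as output), ω_n = 1/√(LC) = 1/√(5.50 mH · 255 nF) = 26700 rad/s.
ζ = (R/2)·√(C/L) = (65.8/2)·√(255 nF/5.50 mH) = 0.224.
ω_d = 26700·√(1 − 0.224²) = 26000 rad/s. t_p = π/ω_d = 0.000121 s.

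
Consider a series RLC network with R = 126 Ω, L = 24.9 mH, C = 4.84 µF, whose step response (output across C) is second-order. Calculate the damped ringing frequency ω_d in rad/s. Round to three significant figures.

For a series RLC circuit (capacitor voltage as output), ω_n = 1/√(LC) = 1/√(24.9 mH · 4.84 µF) = 2880 rad/s.
ζ = (R/2)·√(C/L) = (126/2)·√(4.84 µF/24.9 mH) = 0.878.
ω_d = 2880·√(1 − 0.878²) = 1380 rad/s.

ω_d ≈ 1380 rad/s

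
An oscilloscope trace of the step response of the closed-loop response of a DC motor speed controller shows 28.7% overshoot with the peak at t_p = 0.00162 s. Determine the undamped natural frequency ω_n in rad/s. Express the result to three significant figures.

The overshoot fixes ζ = −ln(OS)/√(π²+ln²(OS)) = 0.369.
From t_p = π/ω_d, ω_d = π/0.00162 = 1940 rad/s, so ω_n = ω_d/√(1−ζ²) = 2090 rad/s.

ω_n ≈ 2090 rad/s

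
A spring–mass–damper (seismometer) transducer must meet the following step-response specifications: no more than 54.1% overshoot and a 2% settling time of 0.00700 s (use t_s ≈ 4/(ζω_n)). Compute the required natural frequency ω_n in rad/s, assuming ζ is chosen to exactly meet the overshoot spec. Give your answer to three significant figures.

ω_n ≈ 2980 rad/s

Inverting the overshoot relation: ζ = |ln 0.541|/√(π² + ln²0.541) = 0.192.
From t_s ≈ 4/(ζω_n): ω_n = 4/(ζ·t_s) = 4/(0.192·0.00700) = 2980 rad/s.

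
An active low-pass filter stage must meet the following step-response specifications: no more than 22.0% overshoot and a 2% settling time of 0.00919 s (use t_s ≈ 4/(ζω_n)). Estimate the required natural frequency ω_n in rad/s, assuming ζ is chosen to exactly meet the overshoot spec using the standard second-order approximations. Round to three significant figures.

Inverting the overshoot relation: ζ = |ln 0.220|/√(π² + ln²0.220) = 0.434.
Then ω_n = 4/(ζ t_s) = 4/(0.434 × 0.00919) = 1000 rad/s.

ω_n ≈ 1000 rad/s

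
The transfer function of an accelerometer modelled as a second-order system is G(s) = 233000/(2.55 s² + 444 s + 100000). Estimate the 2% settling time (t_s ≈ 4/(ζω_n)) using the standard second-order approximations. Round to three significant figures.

t_s ≈ 0.0459 s

Dividing through by 2.55: denominator becomes s² + 174.1 s + 39220.
So ω_n = √39220 = 198 rad/s and ζ = 174.1/(2·198) = 0.440.
t_s ≈ 4/(ζω_n) = 0.0459 s.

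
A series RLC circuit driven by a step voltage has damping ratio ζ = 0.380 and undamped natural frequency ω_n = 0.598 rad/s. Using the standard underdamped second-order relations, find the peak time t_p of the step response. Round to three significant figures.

The damped frequency is ω_d = ω_n√(1−ζ²) = 0.598·√(1−0.144) = 0.553 rad/s.
Peak time t_p = π/ω_d = π/0.553 = 5.68 s.

t_p ≈ 5.68 s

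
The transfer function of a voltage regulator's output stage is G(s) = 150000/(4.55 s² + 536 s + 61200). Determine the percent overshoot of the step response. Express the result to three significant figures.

Dividing through by 4.55: denominator becomes s² + 117.8 s + 13450.
So ω_n = √13450 = 116 rad/s and ζ = 117.8/(2·116) = 0.508.
%OS = 100 e^{−πζ/√(1−ζ²)} with ζ = 0.508 gives 15.7%.

%OS ≈ 15.7%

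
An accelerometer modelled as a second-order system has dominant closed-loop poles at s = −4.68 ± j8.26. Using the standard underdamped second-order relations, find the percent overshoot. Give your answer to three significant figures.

The poles are at −σ ± jω_d with σ = 4.68 and ω_d = 8.26, so ω_n = √(σ²+ω_d²) = 9.49 rad/s and ζ = σ/ω_n = 0.493.
%OS = 100·exp(−πζ/√(1−ζ²)) = 16.9%.

%OS ≈ 16.9%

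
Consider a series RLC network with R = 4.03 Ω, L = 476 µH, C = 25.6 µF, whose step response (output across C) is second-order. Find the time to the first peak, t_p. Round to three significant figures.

t_p ≈ 0.000392 s

For a series RLC circuit (capacitor voltage as output), ω_n = 1/√(LC) = 1/√(476 µH · 25.6 µF) = 9060 rad/s.
ζ = (R/2)·√(C/L) = (4.03/2)·√(25.6 µF/476 µH) = 0.467.
ω_d = 9060·√(1 − 0.467²) = 8010 rad/s. t_p = π/ω_d = 0.000392 s.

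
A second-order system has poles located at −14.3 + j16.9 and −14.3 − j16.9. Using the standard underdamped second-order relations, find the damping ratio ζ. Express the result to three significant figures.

ζ ≈ 0.646

The poles are at −σ ± jω_d with σ = 14.3 and ω_d = 16.9, so ω_n = √(σ²+ω_d²) = 22.1 rad/s and ζ = σ/ω_n = 0.646.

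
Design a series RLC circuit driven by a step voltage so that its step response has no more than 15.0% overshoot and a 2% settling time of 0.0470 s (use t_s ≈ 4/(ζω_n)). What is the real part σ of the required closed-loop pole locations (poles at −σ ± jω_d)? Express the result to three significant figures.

σ ≈ 85.1

The settling-time spec alone fixes σ = ζω_n = 4/t_s = 4/0.0470 = 85.1.
(Overshoot then fixes ζ = 0.517 and hence ω_d = σ·√(1−ζ²)/ζ = 141 rad/s.)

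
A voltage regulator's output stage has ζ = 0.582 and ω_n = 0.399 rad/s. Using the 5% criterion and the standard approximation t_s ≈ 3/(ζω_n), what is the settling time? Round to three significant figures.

t_s ≈ 12.9 s

t_s ≈ 3/(ζω_n) = 3/(0.582 × 0.399) = 12.9 s.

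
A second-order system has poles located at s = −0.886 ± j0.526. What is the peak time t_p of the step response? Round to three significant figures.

t_p = π/ω_d with ω_d = 0.526 (the imaginary part), so t_p = 5.97 s.

t_p ≈ 5.97 s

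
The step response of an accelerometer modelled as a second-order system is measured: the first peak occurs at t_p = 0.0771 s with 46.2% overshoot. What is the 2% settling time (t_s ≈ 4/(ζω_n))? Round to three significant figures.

t_s ≈ 0.399 s

ζ from %OS: ζ = |ln 0.462|/√(π²+ln²0.462) = 0.239.
From t_p = π/ω_d, ω_d = π/0.0771 = 40.7 rad/s, so ω_n = ω_d/√(1−ζ²) = 42.0 rad/s.
t_s ≈ 4/(ζω_n) = 4/(0.239·42.0) = 0.399 s.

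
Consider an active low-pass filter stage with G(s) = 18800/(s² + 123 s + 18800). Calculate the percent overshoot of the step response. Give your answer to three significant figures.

%OS ≈ 20.7%

Matching coefficients with s² + 2ζω_n s + ω_n² gives ω_n² = 18800 ⇒ ω_n = 137 rad/s, and ζ = 123/(2ω_n) = 0.449.
Overshoot: exp(−π·0.449/√(1−0.449²)) = 0.207, i.e. 20.7%.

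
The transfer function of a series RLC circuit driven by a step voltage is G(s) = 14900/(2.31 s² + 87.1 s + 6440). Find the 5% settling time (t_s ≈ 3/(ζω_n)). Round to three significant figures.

t_s ≈ 0.159 s

Dividing through by 2.31: denominator becomes s² + 37.71 s + 2788.
So ω_n = √2788 = 52.8 rad/s and ζ = 37.71/(2·52.8) = 0.357.
t_s ≈ 3/(ζω_n) = 0.159 s.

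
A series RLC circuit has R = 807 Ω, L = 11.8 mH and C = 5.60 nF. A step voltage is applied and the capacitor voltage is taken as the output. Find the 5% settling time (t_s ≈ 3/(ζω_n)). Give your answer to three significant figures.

t_s ≈ 0.0000877 s

For a series RLC circuit (capacitor voltage as output), ω_n = 1/√(LC) = 1/√(11.8 mH · 5.60 nF) = 123000 rad/s.
ζ = (R/2)·√(C/L) = (807/2)·√(5.60 nF/11.8 mH) = 0.278.
t_s ≈ 3/(ζω_n) = 0.0000877 s.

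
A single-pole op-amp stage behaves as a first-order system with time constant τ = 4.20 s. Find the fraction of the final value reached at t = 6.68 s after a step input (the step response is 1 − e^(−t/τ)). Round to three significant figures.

y(t)/y_∞ = 1 − e^(−t/τ) = 1 − e^(−6.68/4.20) = 1 − e^(−1.59) = 0.796.

y/y_∞ ≈ 0.796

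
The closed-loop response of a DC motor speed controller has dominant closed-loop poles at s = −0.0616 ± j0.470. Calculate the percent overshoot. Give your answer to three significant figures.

With σ = 0.0616, ω_d = 0.470: ω_n = √(σ²+ω_d²) = 0.474 rad/s, ζ = σ/ω_n = 0.130.
Overshoot: exp(−π·0.130/√(1−0.130²)) = 0.662, i.e. 66.2%.

%OS ≈ 66.2%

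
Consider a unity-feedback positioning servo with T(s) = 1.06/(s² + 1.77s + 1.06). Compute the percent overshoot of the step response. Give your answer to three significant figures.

Comparing the denominator to s² + 2ζω_n s + ω_n²: ω_n = √1.06 = 1.03 rad/s, and 2ζω_n = 1.77 so ζ = 1.77/(2·1.03) = 0.860.
%OS = 100·exp(−πζ/√(1−ζ²)) = 0.507%.

%OS ≈ 0.507%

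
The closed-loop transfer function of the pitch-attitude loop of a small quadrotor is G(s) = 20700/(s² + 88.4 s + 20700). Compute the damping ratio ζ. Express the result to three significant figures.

ζ ≈ 0.307

ω_n = √20700 = 144 rad/s; ζ = 88.4/(2·144) = 0.307.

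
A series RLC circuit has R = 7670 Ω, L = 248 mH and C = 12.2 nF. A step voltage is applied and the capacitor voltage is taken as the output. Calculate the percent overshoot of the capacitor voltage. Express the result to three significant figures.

For a series RLC circuit (capacitor voltage as output), ω_n = 1/√(LC) = 1/√(248 mH · 12.2 nF) = 18200 rad/s.
ζ = (R/2)·√(C/L) = (7670/2)·√(12.2 nF/248 mH) = 0.851.
%OS = 100 e^{−πζ/√(1−ζ²)} with ζ = 0.851 gives 0.621%.

%OS ≈ 0.621%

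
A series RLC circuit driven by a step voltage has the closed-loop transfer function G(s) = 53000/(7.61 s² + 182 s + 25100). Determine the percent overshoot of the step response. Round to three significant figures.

%OS ≈ 51.2%

Dividing through by 7.61: denominator becomes s² + 23.92 s + 3298.
So ω_n = √3298 = 57.4 rad/s and ζ = 23.92/(2·57.4) = 0.208.
%OS = 100 e^{−πζ/√(1−ζ²)} with ζ = 0.208 gives 51.2%.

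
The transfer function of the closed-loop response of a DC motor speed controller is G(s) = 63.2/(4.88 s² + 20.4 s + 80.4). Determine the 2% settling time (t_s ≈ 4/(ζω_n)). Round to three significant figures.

t_s ≈ 1.91 s

Dividing through by 4.88: denominator becomes s² + 4.180 s + 16.48.
So ω_n = √16.48 = 4.06 rad/s and ζ = 4.180/(2·4.06) = 0.515.
t_s ≈ 4/(ζω_n) = 1.91 s.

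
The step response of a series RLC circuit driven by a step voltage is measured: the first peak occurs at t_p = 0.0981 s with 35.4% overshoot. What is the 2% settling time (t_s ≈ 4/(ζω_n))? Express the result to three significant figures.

t_s ≈ 0.378 s

The overshoot fixes ζ = −ln(OS)/√(π²+ln²(OS)) = 0.314.
From t_p = π/ω_d, ω_d = π/0.0981 = 32.0 rad/s, so ω_n = ω_d/√(1−ζ²) = 33.7 rad/s.
t_s ≈ 4/(ζω_n) = 4/(0.314·33.7) = 0.378 s.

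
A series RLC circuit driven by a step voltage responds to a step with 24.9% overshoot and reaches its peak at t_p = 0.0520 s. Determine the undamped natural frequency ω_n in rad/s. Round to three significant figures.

ζ from %OS: ζ = |ln 0.249|/√(π²+ln²0.249) = 0.405.
t_p = π/ω_d ⇒ ω_d = 60.4 rad/s; then ω_n = ω_d/√(1−ζ²) = 66.1 rad/s.

ω_n ≈ 66.1 rad/s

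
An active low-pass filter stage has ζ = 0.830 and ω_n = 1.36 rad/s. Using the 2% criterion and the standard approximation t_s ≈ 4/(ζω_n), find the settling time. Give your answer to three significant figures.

t_s ≈ 4/(ζω_n) = 4/(0.830 × 1.36) = 3.54 s.

t_s ≈ 3.54 s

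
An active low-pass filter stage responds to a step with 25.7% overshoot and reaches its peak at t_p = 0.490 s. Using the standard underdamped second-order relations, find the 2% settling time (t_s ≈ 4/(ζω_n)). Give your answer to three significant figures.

From the overshoot, ζ = −ln(OS)/√(π²+ln²(OS)) = 0.397.
t_p = π/ω_d ⇒ ω_d = 6.41 rad/s; then ω_n = ω_d/√(1−ζ²) = 6.99 rad/s.
t_s ≈ 4/(ζω_n) = 4/(0.397·6.99) = 1.44 s.

t_s ≈ 1.44 s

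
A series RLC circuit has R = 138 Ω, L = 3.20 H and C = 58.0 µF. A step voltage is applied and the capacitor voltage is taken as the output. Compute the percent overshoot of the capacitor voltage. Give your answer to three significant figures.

For a series RLC circuit (capacitor voltage as output), ω_n = 1/√(LC) = 1/√(3.20 H · 58.0 µF) = 73.4 rad/s.
ζ = (R/2)·√(C/L) = (138/2)·√(58.0 µF/3.20 H) = 0.294.
%OS = 100 e^{−πζ/√(1−ζ²)} with ζ = 0.294 gives 38.1%.

%OS ≈ 38.1%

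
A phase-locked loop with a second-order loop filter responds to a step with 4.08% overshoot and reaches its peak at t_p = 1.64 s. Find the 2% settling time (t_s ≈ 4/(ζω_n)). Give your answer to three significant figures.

t_s ≈ 2.05 s

From the overshoot, ζ = −ln(OS)/√(π²+ln²(OS)) = 0.713.
t_p = π/ω_d ⇒ ω_d = 1.92 rad/s; then ω_n = ω_d/√(1−ζ²) = 2.73 rad/s.
t_s ≈ 4/(ζω_n) = 4/(0.713·2.73) = 2.05 s.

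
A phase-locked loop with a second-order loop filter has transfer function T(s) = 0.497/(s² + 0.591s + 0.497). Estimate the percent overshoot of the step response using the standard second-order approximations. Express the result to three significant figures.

ω_n = √0.497 = 0.705 rad/s; ζ = 0.591/(2·0.705) = 0.419.
Overshoot: exp(−π·0.419/√(1−0.419²)) = 0.234, i.e. 23.4%.

%OS ≈ 23.4%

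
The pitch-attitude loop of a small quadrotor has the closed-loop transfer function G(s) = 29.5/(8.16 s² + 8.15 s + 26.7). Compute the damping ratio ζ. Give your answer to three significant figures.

Dividing through by 8.16: denominator becomes s² + 0.9988 s + 3.272.
So ω_n = √3.272 = 1.81 rad/s and ζ = 0.9988/(2·1.81) = 0.276.

ζ ≈ 0.276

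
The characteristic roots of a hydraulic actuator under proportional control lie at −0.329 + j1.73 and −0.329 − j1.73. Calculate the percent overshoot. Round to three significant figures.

With σ = 0.329, ω_d = 1.73: ω_n = √(σ²+ω_d²) = 1.76 rad/s, ζ = σ/ω_n = 0.187.
%OS = 100·exp(−πζ/√(1−ζ²)) = 55.0%.

%OS ≈ 55.0%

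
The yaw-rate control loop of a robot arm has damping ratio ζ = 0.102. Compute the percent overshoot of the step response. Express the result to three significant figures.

%OS ≈ 72.5%

For an underdamped second-order system, %OS = 100·exp(−πζ/√(1−ζ²)).
πζ/√(1−ζ²) = π·0.102/√(1−0.0104) = 0.3221, so %OS = 100·e^(−0.3221) = 72.5%.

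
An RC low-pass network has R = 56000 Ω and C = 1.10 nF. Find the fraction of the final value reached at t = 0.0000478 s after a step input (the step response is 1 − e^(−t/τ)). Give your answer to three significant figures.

y/y_∞ ≈ 0.540

τ = RC = 56000 × 1.10 nF = 0.0000616 s.
y(t)/y_∞ = 1 − e^(−t/τ) = 1 − e^(−0.0000478/0.0000616) = 1 − e^(−0.776) = 0.540.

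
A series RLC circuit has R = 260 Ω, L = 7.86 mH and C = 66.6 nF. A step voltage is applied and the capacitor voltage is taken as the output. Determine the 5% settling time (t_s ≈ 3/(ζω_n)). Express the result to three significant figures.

t_s ≈ 0.000181 s

For a series RLC circuit (capacitor voltage as output), ω_n = 1/√(LC) = 1/√(7.86 mH · 66.6 nF) = 43700 rad/s.
ζ = (R/2)·√(C/L) = (260/2)·√(66.6 nF/7.86 mH) = 0.378.
t_s ≈ 3/(ζω_n) = 0.000181 s.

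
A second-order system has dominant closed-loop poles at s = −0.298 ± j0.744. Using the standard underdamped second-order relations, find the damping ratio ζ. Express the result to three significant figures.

With σ = 0.298, ω_d = 0.744: ω_n = √(σ²+ω_d²) = 0.801 rad/s, ζ = σ/ω_n = 0.372.

ζ ≈ 0.372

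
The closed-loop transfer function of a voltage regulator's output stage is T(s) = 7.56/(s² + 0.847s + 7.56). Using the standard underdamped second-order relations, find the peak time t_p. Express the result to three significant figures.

t_p ≈ 1.16 s

Matching coefficients with s² + 2ζω_n s + ω_n² gives ω_n² = 7.56 ⇒ ω_n = 2.75 rad/s, and ζ = 0.847/(2ω_n) = 0.154.
ω_d = ω_n√(1−ζ²) = 2.72 rad/s. Then t_p = π/ω_d = 1.16 s.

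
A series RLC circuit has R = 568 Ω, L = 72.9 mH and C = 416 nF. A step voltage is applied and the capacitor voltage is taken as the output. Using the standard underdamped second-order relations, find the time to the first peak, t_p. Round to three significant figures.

For a series RLC circuit (capacitor voltage as output), ω_n = 1/√(LC) = 1/√(72.9 mH · 416 nF) = 5740 rad/s.
ζ = (R/2)·√(C/L) = (568/2)·√(416 nF/72.9 mH) = 0.678.
ω_d = 5740·√(1 − 0.678²) = 4220 rad/s. t_p = π/ω_d = 0.000745 s.

t_p ≈ 0.000745 s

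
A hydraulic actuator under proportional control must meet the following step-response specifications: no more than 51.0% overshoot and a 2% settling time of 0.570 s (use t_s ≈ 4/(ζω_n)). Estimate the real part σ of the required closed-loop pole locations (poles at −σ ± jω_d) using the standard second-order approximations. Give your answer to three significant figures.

σ ≈ 7.02

The settling-time spec alone fixes σ = ζω_n = 4/t_s = 4/0.570 = 7.02.
(Overshoot then fixes ζ = 0.210 and hence ω_d = σ·√(1−ζ²)/ζ = 32.7 rad/s.)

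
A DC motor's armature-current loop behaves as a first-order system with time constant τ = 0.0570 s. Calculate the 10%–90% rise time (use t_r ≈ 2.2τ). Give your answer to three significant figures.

t_r ≈ 2.2τ = 0.125 s.

t_r ≈ 0.125 s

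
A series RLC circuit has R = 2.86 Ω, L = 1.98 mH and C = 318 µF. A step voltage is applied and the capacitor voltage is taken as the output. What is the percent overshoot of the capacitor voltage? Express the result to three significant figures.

For a series RLC circuit (capacitor voltage as output), ω_n = 1/√(LC) = 1/√(1.98 mH · 318 µF) = 1260 rad/s.
ζ = (R/2)·√(C/L) = (2.86/2)·√(318 µF/1.98 mH) = 0.573.
%OS = 100·exp(−πζ/√(1−ζ²)) = 11.1%.

%OS ≈ 11.1%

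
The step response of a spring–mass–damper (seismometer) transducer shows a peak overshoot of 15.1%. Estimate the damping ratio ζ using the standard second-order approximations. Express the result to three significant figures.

Inverting the overshoot relation: ζ = |ln 0.151|/√(π² + ln²0.151) = 0.516.

ζ ≈ 0.516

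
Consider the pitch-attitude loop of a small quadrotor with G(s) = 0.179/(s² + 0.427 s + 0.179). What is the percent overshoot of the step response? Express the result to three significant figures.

ω_n = √0.179 = 0.423 rad/s; ζ = 0.427/(2·0.423) = 0.505.
%OS = 100 e^{−πζ/√(1−ζ²)} with ζ = 0.505 gives 15.9%.

%OS ≈ 15.9%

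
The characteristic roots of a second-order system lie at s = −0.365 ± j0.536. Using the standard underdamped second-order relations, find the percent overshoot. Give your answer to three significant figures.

%OS ≈ 11.8%

|pole| = ω_n = √(0.365² + 0.536²) = 0.648 rad/s; ζ = cos θ = σ/ω_n = 0.563.
Overshoot: exp(−π·0.563/√(1−0.563²)) = 0.118, i.e. 11.8%.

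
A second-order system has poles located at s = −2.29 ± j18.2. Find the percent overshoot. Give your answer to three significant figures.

%OS ≈ 67.3%

The poles are at −σ ± jω_d with σ = 2.29 and ω_d = 18.2, so ω_n = √(σ²+ω_d²) = 18.3 rad/s and ζ = σ/ω_n = 0.125.
%OS = 100 e^{−πζ/√(1−ζ²)} with ζ = 0.125 gives 67.3%.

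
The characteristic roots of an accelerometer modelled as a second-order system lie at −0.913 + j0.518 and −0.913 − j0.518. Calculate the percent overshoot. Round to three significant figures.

%OS ≈ 0.394%

|pole| = ω_n = √(0.913² + 0.518²) = 1.05 rad/s; ζ = cos θ = σ/ω_n = 0.870.
Overshoot: exp(−π·0.870/√(1−0.870²)) = 0.00394, i.e. 0.394%.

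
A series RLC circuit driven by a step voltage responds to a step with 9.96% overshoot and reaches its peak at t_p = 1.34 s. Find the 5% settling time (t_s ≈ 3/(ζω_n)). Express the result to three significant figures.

t_s ≈ 1.74 s

The overshoot fixes ζ = −ln(OS)/√(π²+ln²(OS)) = 0.592.
t_p = π/ω_d ⇒ ω_d = 2.34 rad/s; then ω_n = ω_d/√(1−ζ²) = 2.91 rad/s.
t_s ≈ 3/(ζω_n) = 3/(0.592·2.91) = 1.74 s.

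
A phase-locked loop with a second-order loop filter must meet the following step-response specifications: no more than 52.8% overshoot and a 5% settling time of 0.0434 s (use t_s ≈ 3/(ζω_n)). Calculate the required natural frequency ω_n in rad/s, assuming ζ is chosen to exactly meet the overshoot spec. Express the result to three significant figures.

ω_n ≈ 347 rad/s

From %OS = 100·exp(−πζ/√(1−ζ²)), invert to get ζ = −ln(OS)/√(π² + ln²(OS)) with OS = 0.528.
−ln 0.528 = 0.6387, so ζ = 0.6387/√(π² + 0.4079) = 0.199.
Then ω_n = 3/(ζ t_s) = 3/(0.199 × 0.0434) = 347 rad/s.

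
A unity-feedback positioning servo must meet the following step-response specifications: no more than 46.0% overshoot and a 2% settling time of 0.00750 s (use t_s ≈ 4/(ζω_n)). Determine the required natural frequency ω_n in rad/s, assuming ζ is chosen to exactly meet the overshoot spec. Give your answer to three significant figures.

From %OS = 100·exp(−πζ/√(1−ζ²)), invert to get ζ = −ln(OS)/√(π² + ln²(OS)) with OS = 0.460.
−ln 0.460 = 0.7765, so ζ = 0.7765/√(π² + 0.6030) = 0.240.
Then ω_n = 4/(ζ t_s) = 4/(0.240 × 0.00750) = 2220 rad/s.

ω_n ≈ 2220 rad/s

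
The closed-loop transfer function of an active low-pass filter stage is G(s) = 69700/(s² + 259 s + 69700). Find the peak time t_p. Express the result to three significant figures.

Comparing the denominator to s² + 2ζω_n s + ω_n²: ω_n = √69700 = 264 rad/s, and 2ζω_n = 259 so ζ = 259/(2·264) = 0.491.
The damped frequency ω_d = ω_n√(1−ζ²) = 230 rad/s. Then t_p = π/ω_d = 0.0137 s.

t_p ≈ 0.0137 s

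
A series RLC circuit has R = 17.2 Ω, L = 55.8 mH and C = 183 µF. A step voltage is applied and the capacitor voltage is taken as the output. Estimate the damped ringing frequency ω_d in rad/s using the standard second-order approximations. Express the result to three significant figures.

ω_d ≈ 272 rad/s

For a series RLC circuit (capacitor voltage as output), ω_n = 1/√(LC) = 1/√(55.8 mH · 183 µF) = 313 rad/s.
ζ = (R/2)·√(C/L) = (17.2/2)·√(183 µF/55.8 mH) = 0.493.
ω_d = ω_n√(1−ζ²) = 272 rad/s.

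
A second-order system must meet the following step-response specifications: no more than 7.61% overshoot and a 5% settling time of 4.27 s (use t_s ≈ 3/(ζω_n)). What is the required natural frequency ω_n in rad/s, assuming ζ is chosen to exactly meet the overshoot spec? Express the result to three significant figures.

ζ = −ln(OS)/√(π² + (ln OS)²). With OS = 0.0761, ln OS = −2.576 and ζ = 2.576/4.062 = 0.634.
Then ω_n = 3/(ζ t_s) = 3/(0.634 × 4.27) = 1.11 rad/s.

ω_n ≈ 1.11 rad/s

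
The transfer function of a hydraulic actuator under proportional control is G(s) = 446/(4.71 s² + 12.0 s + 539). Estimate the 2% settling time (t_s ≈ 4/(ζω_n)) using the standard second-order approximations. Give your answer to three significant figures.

Dividing through by 4.71: denominator becomes s² + 2.548 s + 114.4.
So ω_n = √114.4 = 10.7 rad/s and ζ = 2.548/(2·10.7) = 0.119.
t_s ≈ 4/(ζω_n) = 3.14 s.

t_s ≈ 3.14 s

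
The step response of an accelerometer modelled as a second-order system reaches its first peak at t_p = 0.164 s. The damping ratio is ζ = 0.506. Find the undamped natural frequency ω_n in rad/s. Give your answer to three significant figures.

ω_n ≈ 22.2 rad/s

Peak time t_p = π/ω_d, so ω_d = π/t_p = π/0.164 = 19.2 rad/s.
ω_n = ω_d/√(1−ζ²) = 19.2/√0.744 = 22.2 rad/s.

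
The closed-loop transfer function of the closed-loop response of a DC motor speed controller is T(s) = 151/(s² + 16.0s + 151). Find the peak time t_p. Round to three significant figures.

Comparing the denominator to s² + 2ζω_n s + ω_n²: ω_n = √151 = 12.3 rad/s, and 2ζω_n = 16.0 so ζ = 16.0/(2·12.3) = 0.651.
The damped frequency ω_d = ω_n√(1−ζ²) = 9.33 rad/s. Then t_p = π/ω_d = 0.337 s.

t_p ≈ 0.337 s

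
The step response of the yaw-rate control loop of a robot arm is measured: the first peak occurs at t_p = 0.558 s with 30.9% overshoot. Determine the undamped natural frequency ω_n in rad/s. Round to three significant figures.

ω_n ≈ 6.01 rad/s

ζ from %OS: ζ = |ln 0.309|/√(π²+ln²0.309) = 0.350.
t_p = π/ω_d ⇒ ω_d = 5.63 rad/s; then ω_n = ω_d/√(1−ζ²) = 6.01 rad/s.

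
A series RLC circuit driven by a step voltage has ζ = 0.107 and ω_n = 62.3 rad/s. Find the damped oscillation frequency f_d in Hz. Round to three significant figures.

ω_d = ω_n√(1−ζ²) = 62.3·√0.989 = 61.9 rad/s.
f_d = ω_d/(2π) = 9.86 Hz.

f_d ≈ 9.86 Hz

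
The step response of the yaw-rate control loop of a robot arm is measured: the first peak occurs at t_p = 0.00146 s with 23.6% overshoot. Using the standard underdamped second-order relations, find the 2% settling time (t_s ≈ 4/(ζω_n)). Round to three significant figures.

From the overshoot, ζ = −ln(OS)/√(π²+ln²(OS)) = 0.418.
t_p = π/ω_d ⇒ ω_d = 2150 rad/s; then ω_n = ω_d/√(1−ζ²) = 2370 rad/s.
t_s ≈ 4/(ζω_n) = 4/(0.418·2370) = 0.00404 s.

t_s ≈ 0.00404 s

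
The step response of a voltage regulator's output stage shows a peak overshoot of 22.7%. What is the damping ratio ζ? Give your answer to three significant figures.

ζ = −ln(OS)/√(π² + (ln OS)²). With OS = 0.227, ln OS = −1.483 and ζ = 1.483/3.474 = 0.427.

ζ ≈ 0.427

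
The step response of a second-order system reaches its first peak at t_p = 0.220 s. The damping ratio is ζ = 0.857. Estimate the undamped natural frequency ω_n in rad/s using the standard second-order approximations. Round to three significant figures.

Peak time t_p = π/ω_d, so ω_d = π/t_p = π/0.220 = 14.3 rad/s.
ω_n = ω_d/√(1−ζ²) = 14.3/√0.266 = 27.7 rad/s.

ω_n ≈ 27.7 rad/s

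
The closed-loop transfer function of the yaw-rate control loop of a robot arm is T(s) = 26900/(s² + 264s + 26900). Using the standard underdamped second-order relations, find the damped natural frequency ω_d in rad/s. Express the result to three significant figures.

ω_d ≈ 97.3 rad/s

Matching coefficients with s² + 2ζω_n s + ω_n² gives ω_n² = 26900 ⇒ ω_n = 164 rad/s, and ζ = 264/(2ω_n) = 0.805.
ω_d = 164·√(1 − 0.805²) = 97.3 rad/s.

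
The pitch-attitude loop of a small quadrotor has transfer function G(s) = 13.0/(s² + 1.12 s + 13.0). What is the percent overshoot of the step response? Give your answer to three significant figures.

ω_n = √13.0 = 3.61 rad/s; ζ = 1.12/(2·3.61) = 0.155.
Overshoot: exp(−π·0.155/√(1−0.155²)) = 0.610, i.e. 61.0%.

%OS ≈ 61.0%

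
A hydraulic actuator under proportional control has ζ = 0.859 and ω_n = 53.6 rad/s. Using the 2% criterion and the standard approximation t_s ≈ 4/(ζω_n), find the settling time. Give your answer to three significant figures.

t_s ≈ 0.0869 s

t_s ≈ 4/(ζω_n) = 4/(0.859 × 53.6) = 0.0869 s.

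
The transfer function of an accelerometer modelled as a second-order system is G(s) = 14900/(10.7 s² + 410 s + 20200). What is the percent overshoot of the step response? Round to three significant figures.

Dividing through by 10.7: denominator becomes s² + 38.32 s + 1888.
So ω_n = √1888 = 43.4 rad/s and ζ = 38.32/(2·43.4) = 0.441.
%OS = 100·exp(−πζ/√(1−ζ²)) = 21.4%.

%OS ≈ 21.4%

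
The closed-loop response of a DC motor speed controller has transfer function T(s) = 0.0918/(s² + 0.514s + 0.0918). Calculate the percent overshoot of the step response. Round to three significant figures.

ω_n = √0.0918 = 0.303 rad/s; ζ = 0.514/(2·0.303) = 0.848.
%OS = 100 e^{−πζ/√(1−ζ²)} with ζ = 0.848 gives 0.653%.

%OS ≈ 0.653%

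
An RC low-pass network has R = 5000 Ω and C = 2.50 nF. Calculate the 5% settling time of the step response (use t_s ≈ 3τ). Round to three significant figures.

τ = RC = 5000 × 2.50 nF = 0.0000125 s.
t_s ≈ 3τ = 0.0000375 s.

t_s ≈ 0.0000375 s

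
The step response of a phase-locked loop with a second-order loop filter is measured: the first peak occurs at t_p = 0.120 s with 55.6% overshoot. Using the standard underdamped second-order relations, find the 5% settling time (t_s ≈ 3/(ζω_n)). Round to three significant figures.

t_s ≈ 0.613 s

The overshoot fixes ζ = −ln(OS)/√(π²+ln²(OS)) = 0.184.
From t_p = π/ω_d, ω_d = π/0.120 = 26.2 rad/s, so ω_n = ω_d/√(1−ζ²) = 26.6 rad/s.
t_s ≈ 3/(ζω_n) = 3/(0.184·26.6) = 0.613 s.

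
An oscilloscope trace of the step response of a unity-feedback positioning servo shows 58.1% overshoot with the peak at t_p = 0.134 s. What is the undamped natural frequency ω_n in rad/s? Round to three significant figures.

ζ from %OS: ζ = |ln 0.581|/√(π²+ln²0.581) = 0.170.
From t_p = π/ω_d, ω_d = π/0.134 = 23.4 rad/s, so ω_n = ω_d/√(1−ζ²) = 23.8 rad/s.

ω_n ≈ 23.8 rad/s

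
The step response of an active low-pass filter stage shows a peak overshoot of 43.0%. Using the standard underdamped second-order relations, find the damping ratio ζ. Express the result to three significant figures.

From %OS = 100·exp(−πζ/√(1−ζ²)), invert to get ζ = −ln(OS)/√(π² + ln²(OS)) with OS = 0.430.
−ln 0.430 = 0.8440, so ζ = 0.8440/√(π² + 0.7123) = 0.259.

ζ ≈ 0.259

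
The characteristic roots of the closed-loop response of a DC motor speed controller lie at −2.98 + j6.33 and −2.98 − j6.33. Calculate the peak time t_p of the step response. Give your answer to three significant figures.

t_p ≈ 0.496 s

t_p = π/ω_d with ω_d = 6.33 (the imaginary part), so t_p = 0.496 s.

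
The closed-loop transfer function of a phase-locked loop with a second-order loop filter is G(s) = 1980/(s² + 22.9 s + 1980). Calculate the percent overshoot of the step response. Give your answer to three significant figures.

ω_n = √1980 = 44.5 rad/s; ζ = 22.9/(2·44.5) = 0.257.
%OS = 100 e^{−πζ/√(1−ζ²)} with ζ = 0.257 gives 43.3%.

%OS ≈ 43.3%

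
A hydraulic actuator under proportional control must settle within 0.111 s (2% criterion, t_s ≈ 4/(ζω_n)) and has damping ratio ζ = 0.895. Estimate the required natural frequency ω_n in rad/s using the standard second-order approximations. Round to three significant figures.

ω_n ≈ 40.3 rad/s

Rearranging t_s ≈ 4/(ζω_n) gives ω_n = 4/(ζ·t_s) = 4/(0.895 × 0.111) = 40.3 rad/s.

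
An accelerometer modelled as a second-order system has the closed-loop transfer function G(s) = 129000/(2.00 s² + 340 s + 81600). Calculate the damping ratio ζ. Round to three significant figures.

Dividing through by 2.00: denominator becomes s² + 170.0 s + 40800.
So ω_n = √40800 = 202 rad/s and ζ = 170.0/(2·202) = 0.421.

ζ ≈ 0.421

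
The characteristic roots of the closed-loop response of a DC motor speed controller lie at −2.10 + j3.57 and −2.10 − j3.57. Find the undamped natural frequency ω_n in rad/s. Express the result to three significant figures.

|pole| = ω_n = √(2.10² + 3.57²) = 4.14 rad/s; ζ = cos θ = σ/ω_n = 0.507.

ω_n ≈ 4.14 rad/s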